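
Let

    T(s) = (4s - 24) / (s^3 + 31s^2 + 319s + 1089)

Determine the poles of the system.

The poles are the roots of the denominator s^3 + 31s^2 + 319s + 1089 = 0.
Trying s = -11: the polynomial evaluates to 0, so (s + 11) is a factor.
Dividing out leaves s^2 + 20s + 99 = 0.
Factoring the quadratic: (s + 11)(s + 9) = 0.

s = -11, -11, -9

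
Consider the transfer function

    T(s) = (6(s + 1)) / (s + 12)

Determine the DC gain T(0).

T(0) = 1/2 ≈ 0.5000

Set s = 0: T(0) = (6) / (12) = 1/2.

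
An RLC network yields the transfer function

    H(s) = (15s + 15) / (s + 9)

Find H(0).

H(0) = 5/3 ≈ 1.667

Set s = 0: H(0) = (15) / (9) = 5/3.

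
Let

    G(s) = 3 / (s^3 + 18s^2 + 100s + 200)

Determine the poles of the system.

s = -4 ± 2j, -10

The poles are the roots of the denominator s^3 + 18s^2 + 100s + 200 = 0.
Trying s = -10: the polynomial evaluates to 0, so (s + 10) is a factor.
Dividing out leaves s^2 + 8s + 20 = 0.
The quadratic formula then gives s = -4 ± 2j.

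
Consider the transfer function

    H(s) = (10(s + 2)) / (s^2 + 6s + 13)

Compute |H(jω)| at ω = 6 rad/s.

Substitute s = j6: numerator = 20 + j60, denominator = -23 + j36.
|H(j6)| = |20 + j60| / |-23 + j36| = 63.246 / 42.720 ≈ 1.480.

|H(j6)| ≈ 1.480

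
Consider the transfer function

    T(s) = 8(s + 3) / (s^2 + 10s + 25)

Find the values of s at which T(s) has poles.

The poles are the roots of the denominator s^2 + 10s + 25 = 0.
Factoring: (s + 5)^2 = 0, so s = -5 and s = -5.

s = -5, -5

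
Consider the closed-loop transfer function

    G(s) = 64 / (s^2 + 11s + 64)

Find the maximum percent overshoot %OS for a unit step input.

Comparing s^2 + 11s + 64 to s^2 + 2ζωₙs + ωₙ²: ωₙ = 8 rad/s and ζ = 11/(2·8) = 0.6875.
%OS = 100·exp(−πζ/√(1−ζ²)) = 100·exp(−π·0.6875/√(1−0.6875²)) ≈ 5.11%.

%OS ≈ 5.11%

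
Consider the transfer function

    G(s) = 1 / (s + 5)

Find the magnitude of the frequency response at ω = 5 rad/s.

Substitute s = j5: numerator = 1, denominator = 5 + j5.
|G(j5)| = |1| / |5 + j5| = 1 / 7.0711 ≈ 0.1414.

|G(j5)| ≈ 0.1414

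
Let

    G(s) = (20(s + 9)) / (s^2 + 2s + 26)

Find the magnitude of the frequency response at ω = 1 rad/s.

|G(j1)| ≈ 7.221

Substitute s = j1: numerator = 180 + j20, denominator = 25 + j2.
|G(j1)| = |180 + j20| / |25 + j2| = 181.11 / 25.080 ≈ 7.221.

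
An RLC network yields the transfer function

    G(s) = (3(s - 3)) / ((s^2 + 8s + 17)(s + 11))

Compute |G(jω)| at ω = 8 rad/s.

|G(j8)| ≈ 0.02373

Substitute s = j8: numerator = -9 + j24, denominator = -1029 + j328.
|G(j8)| = |-9 + j24| / |-1029 + j328| = 25.632 / 1080.0 ≈ 0.02373.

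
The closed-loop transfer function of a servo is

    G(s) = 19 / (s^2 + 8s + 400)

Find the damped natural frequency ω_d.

ω_d ≈ 19.60 rad/s

Comparing s^2 + 8s + 400 to s^2 + 2ζωₙs + ωₙ²: ωₙ = 20 rad/s and ζ = 8/(2·20) = 0.2.
ζωₙ = 8/2 = 4, so ω_d = ωₙ√(1−ζ²) = √(ωₙ² − (ζωₙ)²) = √(400 − 4²) = √384 ≈ 19.60 rad/s.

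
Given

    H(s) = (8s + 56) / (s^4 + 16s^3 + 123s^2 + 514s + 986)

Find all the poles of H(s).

s = -3 ± 5j, -5 ± 2j

The poles are the roots of the denominator s^4 + 16s^3 + 123s^2 + 514s + 986 = 0.
No real roots exist; factor into two real quadratics: (s^2 + 6s + 34)(s^2 + 10s + 29) = 0.
Each quadratic gives a conjugate pair via the quadratic formula.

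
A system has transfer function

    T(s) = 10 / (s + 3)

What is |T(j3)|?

|T(j3)| ≈ 2.357

Substitute s = j3: numerator = 10, denominator = 3 + j3.
|T(j3)| = |10| / |3 + j3| = 10 / 4.2426 ≈ 2.357.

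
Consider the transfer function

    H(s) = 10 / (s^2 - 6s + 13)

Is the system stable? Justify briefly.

unstable

The denominator s^2 - 6s + 13 factors as (s^2 - 6s + 13), giving poles at s = 3 + 2j, 3 - 2j.
Since the pole(s) at s = 3 + 2j, 3 - 2j lie in the right half-plane, the system is unstable.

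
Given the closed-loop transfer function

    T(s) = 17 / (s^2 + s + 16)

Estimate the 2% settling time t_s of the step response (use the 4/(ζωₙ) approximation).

t_s ≈ 8 s

Comparing s^2 + s + 16 to s^2 + 2ζωₙs + ωₙ²: ωₙ = 4 rad/s and ζ = 1/(2·4) = 0.125.
ζωₙ = 1/2 = 0.5, so t_s ≈ 4/(ζωₙ) = 4/0.5 = 8 s.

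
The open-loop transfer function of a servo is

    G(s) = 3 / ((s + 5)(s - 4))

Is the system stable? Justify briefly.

unstable

The poles can be read from the denominator factors: s = -5, 4.
Since the pole(s) at s = 4 lie in the right half-plane, the system is unstable.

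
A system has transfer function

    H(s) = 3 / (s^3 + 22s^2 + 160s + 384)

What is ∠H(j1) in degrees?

∠H(j1) ≈ -23.71°

At s = j1: numerator = 3, denominator = 362 + j159.
∠H = ∠num − ∠den = 0° − (23.712°) = -23.71°.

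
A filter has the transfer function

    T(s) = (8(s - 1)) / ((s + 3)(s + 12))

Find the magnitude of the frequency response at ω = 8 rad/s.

Substitute s = j8: numerator = -8 + j64, denominator = -28 + j120.
|T(j8)| = |-8 + j64| / |-28 + j120| = 64.498 / 123.22 ≈ 0.5234.

|T(j8)| ≈ 0.5234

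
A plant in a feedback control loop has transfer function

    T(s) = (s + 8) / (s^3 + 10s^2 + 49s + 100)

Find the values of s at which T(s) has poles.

The poles are the roots of the denominator s^3 + 10s^2 + 49s + 100 = 0.
Trying s = -4: the polynomial evaluates to 0, so (s + 4) is a factor.
Dividing out leaves s^2 + 6s + 25 = 0.
The quadratic formula then gives s = -3 ± 4j.

s = -3 + 4j, -3 - 4j, -4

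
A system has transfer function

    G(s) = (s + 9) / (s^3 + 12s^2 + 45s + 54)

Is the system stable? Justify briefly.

The denominator s^3 + 12s^2 + 45s + 54 factors as (s + 6)(s + 3)^2, giving poles at s = -6, -3, -3.
Since all poles lie strictly in the left half-plane, the system is stable.

stable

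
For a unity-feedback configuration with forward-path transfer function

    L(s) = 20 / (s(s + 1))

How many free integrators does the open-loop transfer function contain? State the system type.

Type 1

The denominator has 1 factor of s at the origin (free integrator), so this is a Type 1 system.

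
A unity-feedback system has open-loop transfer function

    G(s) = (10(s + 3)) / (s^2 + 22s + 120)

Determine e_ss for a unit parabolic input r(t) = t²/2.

e_ss = ∞

G(s) has no poles at the origin.
This is a Type 0 system; Ka = lim_{s→0} s^2·G(s) = 0, so the steady-state error for a parabola input is infinite.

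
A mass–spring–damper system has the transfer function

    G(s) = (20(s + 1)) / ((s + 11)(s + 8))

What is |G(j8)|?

Substitute s = j8: numerator = 20 + j160, denominator = 24 + j152.
|G(j8)| = |20 + j160| / |24 + j152| = 161.25 / 153.88 ≈ 1.048.

|G(j8)| ≈ 1.048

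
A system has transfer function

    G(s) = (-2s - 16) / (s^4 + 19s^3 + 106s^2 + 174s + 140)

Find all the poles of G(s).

The poles are the roots of the denominator s^4 + 19s^3 + 106s^2 + 174s + 140 = 0.
Trying s = -10: the polynomial evaluates to 0, so (s + 10) is a factor.
Dividing out leaves s^3 + 9s^2 + 16s + 14 = 0.
This factors further as (s^2 + 2s + 2)(s + 7) = 0.

s = -1 + j, -1 - j, -10, -7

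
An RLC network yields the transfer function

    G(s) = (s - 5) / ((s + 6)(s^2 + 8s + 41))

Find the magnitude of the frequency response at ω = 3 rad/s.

|G(j3)| ≈ 0.02173

Substitute s = j3: numerator = -5 + j3, denominator = 120 + j240.
|G(j3)| = |-5 + j3| / |120 + j240| = 5.8310 / 268.33 ≈ 0.02173.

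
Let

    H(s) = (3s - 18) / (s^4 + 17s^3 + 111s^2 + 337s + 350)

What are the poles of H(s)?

The poles are the roots of the denominator s^4 + 17s^3 + 111s^2 + 337s + 350 = 0.
Trying s = -2: the polynomial evaluates to 0, so (s + 2) is a factor.
Dividing out leaves s^3 + 15s^2 + 81s + 175 = 0.
This factors further as (s^2 + 8s + 25)(s + 7) = 0.

s = -4 ± 3j, -2, -7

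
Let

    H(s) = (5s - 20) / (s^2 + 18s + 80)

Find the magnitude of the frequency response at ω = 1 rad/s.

Substitute s = j1: numerator = -20 + j5, denominator = 79 + j18.
|H(j1)| = |-20 + j5| / |79 + j18| = 20.616 / 81.025 ≈ 0.2544.

|H(j1)| ≈ 0.2544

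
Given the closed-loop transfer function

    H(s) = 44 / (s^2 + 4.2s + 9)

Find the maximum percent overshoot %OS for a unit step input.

Comparing s^2 + 4.2s + 9 to s^2 + 2ζωₙs + ωₙ²: ωₙ = 3 rad/s and ζ = 4.2/(2·3) = 0.7.
%OS = 100·exp(−πζ/√(1−ζ²)) = 100·exp(−π·0.7/√(1−0.7²)) ≈ 4.60%.

%OS ≈ 4.60%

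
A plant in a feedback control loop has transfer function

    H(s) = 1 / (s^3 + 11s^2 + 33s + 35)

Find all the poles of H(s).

The poles are the roots of the denominator s^3 + 11s^2 + 33s + 35 = 0.
Trying s = -7: the polynomial evaluates to 0, so (s + 7) is a factor.
Dividing out leaves s^2 + 4s + 5 = 0.
The quadratic formula then gives s = -2 ± 1j.

s = -2 ± j, -7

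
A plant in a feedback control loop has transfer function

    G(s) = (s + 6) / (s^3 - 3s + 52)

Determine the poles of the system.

The poles are the roots of the denominator s^3 - 3s + 52 = 0.
Trying s = -4: the polynomial evaluates to 0, so (s + 4) is a factor.
Dividing out leaves s^2 - 4s + 13 = 0.
The quadratic formula then gives s = 2 ± 3j.

s = 2 + 3j, 2 - 3j, -4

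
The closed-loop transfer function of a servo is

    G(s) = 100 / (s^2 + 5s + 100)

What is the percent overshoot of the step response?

Comparing s^2 + 5s + 100 to s^2 + 2ζωₙs + ωₙ²: ωₙ = 10 rad/s and ζ = 5/(2·10) = 0.25.
%OS = 100·exp(−πζ/√(1−ζ²)) = 100·exp(−π·0.25/√(1−0.25²)) ≈ 44.4%.

%OS ≈ 44.4%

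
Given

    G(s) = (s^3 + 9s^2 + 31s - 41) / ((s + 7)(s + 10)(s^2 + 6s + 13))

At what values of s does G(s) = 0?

Set the numerator to zero: s^3 + 9s^2 + 31s - 41 = 0.
Factoring: (s^2 + 10s + 41)(s - 1) = 0.

s = -5 ± 4j, 1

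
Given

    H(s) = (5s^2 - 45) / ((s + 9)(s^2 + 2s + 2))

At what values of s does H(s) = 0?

s = -3, 3

Set the numerator to zero: 5s^2 - 45 = 0, i.e. 5·(s^2 - 9) = 0.
Factoring: (s + 3)(s - 3) = 0.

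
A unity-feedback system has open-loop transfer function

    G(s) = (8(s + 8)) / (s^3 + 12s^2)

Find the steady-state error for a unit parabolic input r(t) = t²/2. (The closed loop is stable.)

e_ss = 0.1875

G(s) has 2 poles at the origin.
This is a Type 2 system. Ka = lim_{s→0} s^2·G(s) = 64/12 = 16/3.
e_ss = 1/Ka = 1/(16/3) = 3/16 ≈ 0.1875.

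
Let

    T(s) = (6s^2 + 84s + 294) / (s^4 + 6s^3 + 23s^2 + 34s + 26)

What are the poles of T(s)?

The poles are the roots of the denominator s^4 + 6s^3 + 23s^2 + 34s + 26 = 0.
No real roots exist; factor into two real quadratics: (s^2 + 4s + 13)(s^2 + 2s + 2) = 0.
Each quadratic gives a conjugate pair via the quadratic formula.

s = -2 + 3j, -2 - 3j, -1 + j, -1 - j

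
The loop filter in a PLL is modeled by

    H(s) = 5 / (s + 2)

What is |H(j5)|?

Substitute s = j5: numerator = 5, denominator = 2 + j5.
|H(j5)| = |5| / |2 + j5| = 5 / 5.3852 ≈ 0.9285.

|H(j5)| ≈ 0.9285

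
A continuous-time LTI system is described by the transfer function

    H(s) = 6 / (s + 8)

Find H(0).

H(0) = 3/4 ≈ 0.7500

Set s = 0: H(0) = (6) / (8) = 3/4.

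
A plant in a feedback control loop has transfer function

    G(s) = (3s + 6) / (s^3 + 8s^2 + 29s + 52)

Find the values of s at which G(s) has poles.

s = -2 + 3j, -2 - 3j, -4

The poles are the roots of the denominator s^3 + 8s^2 + 29s + 52 = 0.
Trying s = -4: the polynomial evaluates to 0, so (s + 4) is a factor.
Dividing out leaves s^2 + 4s + 13 = 0.
The quadratic formula then gives s = -2 ± 3j.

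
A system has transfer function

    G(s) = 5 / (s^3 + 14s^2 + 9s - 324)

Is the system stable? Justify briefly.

unstable

The denominator s^3 + 14s^2 + 9s - 324 factors as (s + 9)^2(s - 4), giving poles at s = -9, 4, -9.
Since the pole(s) at s = 4 lie in the right half-plane, the system is unstable.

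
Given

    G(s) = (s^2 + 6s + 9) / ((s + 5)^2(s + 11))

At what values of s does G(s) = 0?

s = -3, -3

Set the numerator to zero: s^2 + 6s + 9 = 0.
Factoring: (s + 3)^2 = 0.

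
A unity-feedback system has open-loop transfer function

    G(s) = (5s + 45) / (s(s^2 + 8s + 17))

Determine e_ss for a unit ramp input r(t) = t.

G(s) has one pole at the origin.
This is a Type 1 system. Kv = lim_{s→0} s·G(s) = 45/17.
e_ss = 1/Kv = 1/(45/17) = 17/45 ≈ 0.3778.

e_ss = 0.3778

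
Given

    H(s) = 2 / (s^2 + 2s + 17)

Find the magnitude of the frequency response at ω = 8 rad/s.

|H(j8)| ≈ 0.04028

Substitute s = j8: numerator = 2, denominator = -47 + j16.
|H(j8)| = |2| / |-47 + j16| = 2 / 49.649 ≈ 0.04028.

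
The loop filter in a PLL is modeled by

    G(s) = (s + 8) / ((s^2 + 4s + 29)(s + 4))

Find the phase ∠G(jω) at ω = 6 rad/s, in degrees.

∠G(j6) ≈ -125.7°

At s = j6: numerator = 8 + j6, denominator = -172 + j54.
∠G = ∠num − ∠den = 36.870° − (162.57°) = -125.7°.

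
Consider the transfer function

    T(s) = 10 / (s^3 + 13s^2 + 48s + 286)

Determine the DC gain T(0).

T(0) = 5/143 ≈ 0.03497

Set s = 0: T(0) = (10) / (286) = 5/143.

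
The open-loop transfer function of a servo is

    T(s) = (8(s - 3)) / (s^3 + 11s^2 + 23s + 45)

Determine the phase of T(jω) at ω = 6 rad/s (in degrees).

∠T(j6) ≈ -75.96°

At s = j6: numerator = -24 + j48, denominator = -351 - j78.
∠T = ∠num − ∠den = 116.57° − (-167.47°) = 284.0°, which wraps to -75.96°.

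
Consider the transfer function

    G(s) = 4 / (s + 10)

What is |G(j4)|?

Substitute s = j4: numerator = 4, denominator = 10 + j4.
|G(j4)| = |4| / |10 + j4| = 4 / 10.770 ≈ 0.3714.

|G(j4)| ≈ 0.3714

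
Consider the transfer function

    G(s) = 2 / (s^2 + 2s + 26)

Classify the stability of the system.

The denominator s^2 + 2s + 26 factors as (s^2 + 2s + 26), giving poles at s = -1 ± 5j.
Since all poles lie strictly in the left half-plane, the system is stable.

stable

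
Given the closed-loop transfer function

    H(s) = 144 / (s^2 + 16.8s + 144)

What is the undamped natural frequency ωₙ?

Compare the denominator to the standard form s^2 + 2ζωₙs + ωₙ².
ωₙ² = 144, so ωₙ = 12 rad/s.

ωₙ = 12 rad/s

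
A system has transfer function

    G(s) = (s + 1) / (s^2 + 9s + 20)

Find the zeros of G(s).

s = -1

Set the numerator to zero: s + 1 = 0.
So s = -1.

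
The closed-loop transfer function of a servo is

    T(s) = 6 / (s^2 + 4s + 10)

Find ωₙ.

ωₙ ≈ 3.162 rad/s

Compare the denominator to the standard form s^2 + 2ζωₙs + ωₙ².
ωₙ² = 10, so ωₙ = √10 ≈ 3.162 rad/s.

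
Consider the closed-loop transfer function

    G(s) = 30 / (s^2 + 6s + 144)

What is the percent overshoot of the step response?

%OS ≈ 44.4%

Comparing s^2 + 6s + 144 to s^2 + 2ζωₙs + ωₙ²: ωₙ = 12 rad/s and ζ = 6/(2·12) = 0.25.
%OS = 100·exp(−πζ/√(1−ζ²)) = 100·exp(−π·0.25/√(1−0.25²)) ≈ 44.4%.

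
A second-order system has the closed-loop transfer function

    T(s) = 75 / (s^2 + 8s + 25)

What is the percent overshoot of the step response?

Comparing s^2 + 8s + 25 to s^2 + 2ζωₙs + ωₙ²: ωₙ = 5 rad/s and ζ = 8/(2·5) = 0.8.
%OS = 100·exp(−πζ/√(1−ζ²)) = 100·exp(−π·0.8/√(1−0.8²)) ≈ 1.52%.

%OS ≈ 1.52%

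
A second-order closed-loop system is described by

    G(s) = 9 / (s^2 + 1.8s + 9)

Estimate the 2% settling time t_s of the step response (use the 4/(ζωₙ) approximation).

t_s ≈ 4.444 s

Comparing s^2 + 1.8s + 9 to s^2 + 2ζωₙs + ωₙ²: ωₙ = 3 rad/s and ζ = 1.8/(2·3) = 0.3.
ζωₙ = 1.8/2 = 0.9, so t_s ≈ 4/(ζωₙ) = 4/0.9 ≈ 4.444 s.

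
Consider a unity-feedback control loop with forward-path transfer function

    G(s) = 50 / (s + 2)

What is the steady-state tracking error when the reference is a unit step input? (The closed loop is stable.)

e_ss = 0.03846

G(s) has no poles at the origin.
This is a Type 0 system. Kp = lim_{s→0} G(s) = 50/2 = 25.
e_ss = 1/(1 + Kp) = 1/(1 + 25) = 1/26 ≈ 0.03846.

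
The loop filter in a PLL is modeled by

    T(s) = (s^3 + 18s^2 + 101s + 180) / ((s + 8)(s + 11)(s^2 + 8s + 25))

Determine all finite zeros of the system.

s = -9, -4, -5

Set the numerator to zero: s^3 + 18s^2 + 101s + 180 = 0.
Factoring: (s + 9)(s + 4)(s + 5) = 0.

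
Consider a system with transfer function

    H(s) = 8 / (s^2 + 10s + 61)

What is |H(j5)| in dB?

Substitute s = j5: numerator = 8, denominator = 36 + j50.
|H(j5)| = |8| / |36 + j50| = 8 / 61.612 ≈ 0.1298.
In decibels: 20·log₁₀(0.1298) ≈ -17.7 dB.

|H(j5)|_dB ≈ -17.7 dB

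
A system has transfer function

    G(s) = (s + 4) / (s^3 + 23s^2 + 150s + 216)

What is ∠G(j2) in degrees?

At s = j2: numerator = 4 + j2, denominator = 124 + j292.
∠G = ∠num − ∠den = 26.565° − (66.991°) = -40.43°.

∠G(j2) ≈ -40.43°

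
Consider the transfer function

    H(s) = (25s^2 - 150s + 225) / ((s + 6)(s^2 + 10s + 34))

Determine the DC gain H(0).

Set s = 0: H(0) = (225) / (204) = 75/68.

H(0) = 75/68 ≈ 1.103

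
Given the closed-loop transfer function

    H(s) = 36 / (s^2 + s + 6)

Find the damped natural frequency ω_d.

ω_d ≈ 2.398 rad/s

Comparing s^2 + s + 6 to s^2 + 2ζωₙs + ωₙ²: ωₙ = √6 ≈ 2.449 rad/s and ζ = 1/(2·√6) ≈ 0.2041.
ζωₙ = 1/2 = 0.5, so ω_d = ωₙ√(1−ζ²) = √(ωₙ² − (ζωₙ)²) = √(6 − 0.5²) = √5.75 ≈ 2.398 rad/s.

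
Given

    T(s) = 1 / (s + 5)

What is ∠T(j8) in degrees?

At s = j8: numerator = 1, denominator = 5 + j8.
∠T = ∠num − ∠den = 0° − (57.995°) = -57.99°.

∠T(j8) ≈ -57.99°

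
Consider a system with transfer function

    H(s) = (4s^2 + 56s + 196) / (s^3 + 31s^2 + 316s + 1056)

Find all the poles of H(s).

The poles are the roots of the denominator s^3 + 31s^2 + 316s + 1056 = 0.
Trying s = -12: the polynomial evaluates to 0, so (s + 12) is a factor.
Dividing out leaves s^2 + 19s + 88 = 0.
Factoring the quadratic: (s + 8)(s + 11) = 0.

s = -12, -8, -11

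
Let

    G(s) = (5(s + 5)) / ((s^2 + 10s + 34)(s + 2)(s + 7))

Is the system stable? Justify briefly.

The poles can be read from the denominator factors: s = -5 ± 3j, -2, -7.
Since all poles lie strictly in the left half-plane, the system is stable.

stable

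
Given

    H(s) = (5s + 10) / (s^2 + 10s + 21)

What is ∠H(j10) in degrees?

∠H(j10) ≈ -49.62°

At s = j10: numerator = 10 + j50, denominator = -79 + j100.
∠H = ∠num − ∠den = 78.690° − (128.31°) = -49.62°.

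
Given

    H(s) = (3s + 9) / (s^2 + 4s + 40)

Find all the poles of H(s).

s = -2 + 6j, -2 - 6j

The poles are the roots of the denominator s^2 + 4s + 40 = 0.
Using the quadratic formula: s = (-4 ± √(-144))/2 = -2 ± 6j.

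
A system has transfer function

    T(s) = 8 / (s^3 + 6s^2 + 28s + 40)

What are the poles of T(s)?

s = -2, -2 + 4j, -2 - 4j

The poles are the roots of the denominator s^3 + 6s^2 + 28s + 40 = 0.
Trying s = -2: the polynomial evaluates to 0, so (s + 2) is a factor.
Dividing out leaves s^2 + 4s + 20 = 0.
The quadratic formula then gives s = -2 ± 4j.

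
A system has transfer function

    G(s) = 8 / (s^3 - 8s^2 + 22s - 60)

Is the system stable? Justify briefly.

The denominator s^3 - 8s^2 + 22s - 60 factors as (s - 6)(s^2 - 2s + 10), giving poles at s = 6, 1 + 3j, 1 - 3j.
Since the pole(s) at s = 6, 1 ± 3j lie in the right half-plane, the system is unstable.

unstable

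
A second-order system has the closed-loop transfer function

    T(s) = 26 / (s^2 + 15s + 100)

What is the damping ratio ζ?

ζ = 0.75

Compare the denominator to the standard form s^2 + 2ζωₙs + ωₙ².
ωₙ² = 100, so ωₙ = 10 rad/s.
2ζωₙ = 15, so ζ = 15/(2·10) = 0.75.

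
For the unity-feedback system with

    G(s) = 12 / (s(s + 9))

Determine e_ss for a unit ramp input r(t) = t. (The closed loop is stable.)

G(s) has one pole at the origin.
This is a Type 1 system. Kv = lim_{s→0} s·G(s) = 12/9 = 4/3.
e_ss = 1/Kv = 1/(4/3) = 3/4 ≈ 0.7500.

e_ss = 0.7500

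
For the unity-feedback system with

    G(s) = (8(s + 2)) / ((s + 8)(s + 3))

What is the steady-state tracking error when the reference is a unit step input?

G(s) has no poles at the origin.
This is a Type 0 system. Kp = lim_{s→0} G(s) = 16/24 = 2/3.
e_ss = 1/(1 + Kp) = 1/(1 + 2/3) = 3/5 ≈ 0.6000.

e_ss = 0.6000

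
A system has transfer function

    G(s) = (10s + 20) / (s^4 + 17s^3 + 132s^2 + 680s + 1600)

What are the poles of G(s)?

The poles are the roots of the denominator s^4 + 17s^3 + 132s^2 + 680s + 1600 = 0.
Trying s = -5: the polynomial evaluates to 0, so (s + 5) is a factor.
Dividing out leaves s^3 + 12s^2 + 72s + 320 = 0.
This factors further as (s^2 + 4s + 40)(s + 8) = 0.

s = -2 ± 6j, -5, -8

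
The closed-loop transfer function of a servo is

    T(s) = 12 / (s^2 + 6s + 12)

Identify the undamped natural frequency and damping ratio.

ωₙ ≈ 3.464 rad/s, ζ ≈ 0.8660

Compare the denominator to the standard form s^2 + 2ζωₙs + ωₙ².
ωₙ² = 12, so ωₙ = √12 ≈ 3.464 rad/s.
2ζωₙ = 6, so ζ = 6/(2·√12) ≈ 0.8660.
With ζ = 0.8660 the response is underdamped.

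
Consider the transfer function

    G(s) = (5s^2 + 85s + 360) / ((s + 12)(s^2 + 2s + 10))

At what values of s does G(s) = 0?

Set the numerator to zero: 5s^2 + 85s + 360 = 0, i.e. 5·(s^2 + 17s + 72) = 0.
Factoring: (s + 8)(s + 9) = 0.

s = -8, -9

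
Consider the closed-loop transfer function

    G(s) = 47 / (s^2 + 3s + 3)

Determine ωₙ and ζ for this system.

Compare the denominator to the standard form s^2 + 2ζωₙs + ωₙ².
ωₙ² = 3, so ωₙ = √3 ≈ 1.732 rad/s.
2ζωₙ = 3, so ζ = 3/(2·√3) ≈ 0.8660.
With ζ = 0.8660 the response is underdamped.

ωₙ ≈ 1.732 rad/s, ζ ≈ 0.8660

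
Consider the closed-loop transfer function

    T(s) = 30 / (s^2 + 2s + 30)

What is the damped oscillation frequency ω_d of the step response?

Comparing s^2 + 2s + 30 to s^2 + 2ζωₙs + ωₙ²: ωₙ = √30 ≈ 5.477 rad/s and ζ = 2/(2·√30) ≈ 0.1826.
ζωₙ = 2/2 = 1, so ω_d = ωₙ√(1−ζ²) = √(ωₙ² − (ζωₙ)²) = √(30 − 1²) = √29 ≈ 5.385 rad/s.

ω_d ≈ 5.385 rad/s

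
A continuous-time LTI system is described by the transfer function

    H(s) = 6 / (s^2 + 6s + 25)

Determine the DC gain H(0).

H(0) = 6/25 ≈ 0.2400

Set s = 0: H(0) = (6) / (25) = 6/25.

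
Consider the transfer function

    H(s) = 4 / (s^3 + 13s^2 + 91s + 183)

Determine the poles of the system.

The poles are the roots of the denominator s^3 + 13s^2 + 91s + 183 = 0.
Trying s = -3: the polynomial evaluates to 0, so (s + 3) is a factor.
Dividing out leaves s^2 + 10s + 61 = 0.
The quadratic formula then gives s = -5 ± 6j.

s = -5 ± 6j, -3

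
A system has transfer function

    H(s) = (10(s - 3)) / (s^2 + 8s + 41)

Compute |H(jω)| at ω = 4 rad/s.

Substitute s = j4: numerator = -30 + j40, denominator = 25 + j32.
|H(j4)| = |-30 + j40| / |25 + j32| = 50 / 40.608 ≈ 1.231.

|H(j4)| ≈ 1.231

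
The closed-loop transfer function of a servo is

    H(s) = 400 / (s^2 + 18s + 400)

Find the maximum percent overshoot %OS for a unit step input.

%OS ≈ 20.5%

Comparing s^2 + 18s + 400 to s^2 + 2ζωₙs + ωₙ²: ωₙ = 20 rad/s and ζ = 18/(2·20) = 0.45.
%OS = 100·exp(−πζ/√(1−ζ²)) = 100·exp(−π·0.45/√(1−0.45²)) ≈ 20.5%.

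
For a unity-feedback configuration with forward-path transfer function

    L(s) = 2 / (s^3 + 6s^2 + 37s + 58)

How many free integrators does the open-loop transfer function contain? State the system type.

The denominator has no factor of s at the origin — no free integrator — so this is a Type 0 system.

Type 0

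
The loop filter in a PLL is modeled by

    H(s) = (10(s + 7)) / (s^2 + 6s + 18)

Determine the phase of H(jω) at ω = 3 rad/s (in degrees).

∠H(j3) ≈ -40.24°

At s = j3: numerator = 70 + j30, denominator = 9 + j18.
∠H = ∠num − ∠den = 23.199° − (63.435°) = -40.24°.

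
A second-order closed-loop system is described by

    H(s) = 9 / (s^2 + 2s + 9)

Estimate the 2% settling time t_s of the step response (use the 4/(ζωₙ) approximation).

Comparing s^2 + 2s + 9 to s^2 + 2ζωₙs + ωₙ²: ωₙ = 3 rad/s and ζ = 2/(2·3) ≈ 0.3333.
ζωₙ = 2/2 = 1, so t_s ≈ 4/(ζωₙ) = 4/1 = 4 s.

t_s ≈ 4 s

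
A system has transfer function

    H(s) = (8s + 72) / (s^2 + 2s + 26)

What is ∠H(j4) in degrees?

∠H(j4) ≈ -14.70°

At s = j4: numerator = 72 + j32, denominator = 10 + j8.
∠H = ∠num − ∠den = 23.962° − (38.660°) = -14.70°.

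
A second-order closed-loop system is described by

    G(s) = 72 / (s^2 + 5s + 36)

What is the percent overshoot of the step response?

Comparing s^2 + 5s + 36 to s^2 + 2ζωₙs + ωₙ²: ωₙ = 6 rad/s and ζ = 5/(2·6) ≈ 0.4167.
%OS = 100·exp(−πζ/√(1−ζ²)) = 100·exp(−π·0.4167/√(1−0.4167²)) ≈ 23.7%.

%OS ≈ 23.7%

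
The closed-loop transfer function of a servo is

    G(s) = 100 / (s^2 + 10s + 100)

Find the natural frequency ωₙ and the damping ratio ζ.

ωₙ = 10 rad/s, ζ = 0.5

Compare the denominator to the standard form s^2 + 2ζωₙs + ωₙ².
ωₙ² = 100, so ωₙ = 10 rad/s.
2ζωₙ = 10, so ζ = 10/(2·10) = 0.5.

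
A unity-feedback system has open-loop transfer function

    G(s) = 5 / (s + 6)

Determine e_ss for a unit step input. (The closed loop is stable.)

e_ss = 0.5455

G(s) has no poles at the origin.
This is a Type 0 system. Kp = lim_{s→0} G(s) = 5/6.
e_ss = 1/(1 + Kp) = 1/(1 + 5/6) = 6/11 ≈ 0.5455.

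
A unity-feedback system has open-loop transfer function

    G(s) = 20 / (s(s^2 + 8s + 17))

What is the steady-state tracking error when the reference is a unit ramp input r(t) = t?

G(s) has one pole at the origin.
This is a Type 1 system. Kv = lim_{s→0} s·G(s) = 20/17.
e_ss = 1/Kv = 1/(20/17) = 17/20 ≈ 0.8500.

e_ss = 0.8500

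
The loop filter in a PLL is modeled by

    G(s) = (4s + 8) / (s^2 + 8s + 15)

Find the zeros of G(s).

s = -2

Set the numerator to zero: 4s + 8 = 0, i.e. 4·(s + 2) = 0.
So s = -2.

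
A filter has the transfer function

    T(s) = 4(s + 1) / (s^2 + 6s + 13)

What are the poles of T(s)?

s = -3 + 2j, -3 - 2j

The poles are the roots of the denominator s^2 + 6s + 13 = 0.
Using the quadratic formula: s = (-6 ± √(-16))/2 = -3 ± 2j.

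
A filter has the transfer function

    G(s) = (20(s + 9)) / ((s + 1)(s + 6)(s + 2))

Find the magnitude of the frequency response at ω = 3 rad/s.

|G(j3)| ≈ 2.481

Substitute s = j3: numerator = 180 + j60, denominator = -69 + j33.
|G(j3)| = |180 + j60| / |-69 + j33| = 189.74 / 76.485 ≈ 2.481.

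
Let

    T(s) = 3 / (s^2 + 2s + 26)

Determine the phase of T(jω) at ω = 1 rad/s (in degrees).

At s = j1: numerator = 3, denominator = 25 + j2.
∠T = ∠num − ∠den = 0° − (4.5739°) = -4.574°.

∠T(j1) ≈ -4.574°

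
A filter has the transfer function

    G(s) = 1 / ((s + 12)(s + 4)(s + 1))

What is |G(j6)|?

|G(j6)| ≈ 0.001699

Substitute s = j6: numerator = 1, denominator = -564 + j168.
|G(j6)| = |1| / |-564 + j168| = 1 / 588.49 ≈ 0.001699.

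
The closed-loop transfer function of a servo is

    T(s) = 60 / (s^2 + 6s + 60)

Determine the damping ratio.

Compare the denominator to the standard form s^2 + 2ζωₙs + ωₙ².
ωₙ² = 60, so ωₙ = √60 ≈ 7.746 rad/s.
2ζωₙ = 6, so ζ = 6/(2·√60) ≈ 0.3873.

ζ ≈ 0.3873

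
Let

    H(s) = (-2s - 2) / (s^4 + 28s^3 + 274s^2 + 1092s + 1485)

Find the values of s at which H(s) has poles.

s = -5, -11, -9, -3

The poles are the roots of the denominator s^4 + 28s^3 + 274s^2 + 1092s + 1485 = 0.
Trying s = -5: the polynomial evaluates to 0, so (s + 5) is a factor.
Dividing out leaves s^3 + 23s^2 + 159s + 297 = 0.
This factors further as (s + 11)(s + 9)(s + 3) = 0.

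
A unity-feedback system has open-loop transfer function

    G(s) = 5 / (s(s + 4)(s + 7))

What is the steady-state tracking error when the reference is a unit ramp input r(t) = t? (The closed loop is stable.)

G(s) has one pole at the origin.
This is a Type 1 system. Kv = lim_{s→0} s·G(s) = 5/28.
e_ss = 1/Kv = 1/(5/28) = 28/5 ≈ 5.600.

e_ss = 5.600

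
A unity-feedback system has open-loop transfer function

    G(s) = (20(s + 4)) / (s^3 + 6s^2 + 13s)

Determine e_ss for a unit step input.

e_ss = 0

G(s) has one pole at the origin.
This is a Type 1 system; for a step input the steady-state error is zero.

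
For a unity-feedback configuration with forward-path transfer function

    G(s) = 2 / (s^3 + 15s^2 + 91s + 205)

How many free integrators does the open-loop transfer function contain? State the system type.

The denominator has no factor of s at the origin — no free integrator — so this is a Type 0 system.

Type 0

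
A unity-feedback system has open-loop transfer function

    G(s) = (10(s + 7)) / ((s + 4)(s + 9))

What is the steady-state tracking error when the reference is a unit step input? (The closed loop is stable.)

e_ss = 0.3396

G(s) has no poles at the origin.
This is a Type 0 system. Kp = lim_{s→0} G(s) = 70/36 = 35/18.
e_ss = 1/(1 + Kp) = 1/(1 + 35/18) = 18/53 ≈ 0.3396.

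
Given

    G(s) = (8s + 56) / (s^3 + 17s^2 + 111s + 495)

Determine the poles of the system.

s = -3 ± 6j, -11

The poles are the roots of the denominator s^3 + 17s^2 + 111s + 495 = 0.
Trying s = -11: the polynomial evaluates to 0, so (s + 11) is a factor.
Dividing out leaves s^2 + 6s + 45 = 0.
The quadratic formula then gives s = -3 ± 6j.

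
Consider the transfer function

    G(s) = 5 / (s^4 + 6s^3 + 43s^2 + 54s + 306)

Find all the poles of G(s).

s = 3j, -3j, -3 + 5j, -3 - 5j

The poles are the roots of the denominator s^4 + 6s^3 + 43s^2 + 54s + 306 = 0.
No real roots exist; factor into two real quadratics: (s^2 + 9)(s^2 + 6s + 34) = 0.
Each quadratic gives a conjugate pair via the quadratic formula.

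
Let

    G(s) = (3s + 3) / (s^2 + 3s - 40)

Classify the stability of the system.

unstable

The denominator s^2 + 3s - 40 factors as (s - 5)(s + 8), giving poles at s = 5, -8.
Since the pole(s) at s = 5 lie in the right half-plane, the system is unstable.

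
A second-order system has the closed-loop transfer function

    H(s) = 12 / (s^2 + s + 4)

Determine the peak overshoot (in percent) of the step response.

Comparing s^2 + s + 4 to s^2 + 2ζωₙs + ωₙ²: ωₙ = 2 rad/s and ζ = 1/(2·2) = 0.25.
%OS = 100·exp(−πζ/√(1−ζ²)) = 100·exp(−π·0.25/√(1−0.25²)) ≈ 44.4%.

%OS ≈ 44.4%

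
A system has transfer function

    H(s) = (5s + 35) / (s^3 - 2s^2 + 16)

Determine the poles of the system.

s = 2 ± 2j, -2

The poles are the roots of the denominator s^3 - 2s^2 + 16 = 0.
Trying s = -2: the polynomial evaluates to 0, so (s + 2) is a factor.
Dividing out leaves s^2 - 4s + 8 = 0.
The quadratic formula then gives s = 2 ± 2j.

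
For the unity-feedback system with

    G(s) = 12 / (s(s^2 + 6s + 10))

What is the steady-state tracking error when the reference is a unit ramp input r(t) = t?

G(s) has one pole at the origin.
This is a Type 1 system. Kv = lim_{s→0} s·G(s) = 12/10 = 6/5.
e_ss = 1/Kv = 1/(6/5) = 5/6 ≈ 0.8333.

e_ss = 0.8333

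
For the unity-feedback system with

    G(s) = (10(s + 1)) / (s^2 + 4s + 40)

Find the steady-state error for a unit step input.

e_ss = 0.8000

G(s) has no poles at the origin.
This is a Type 0 system. Kp = lim_{s→0} G(s) = 10/40 = 1/4.
e_ss = 1/(1 + Kp) = 1/(1 + 1/4) = 4/5 ≈ 0.8000.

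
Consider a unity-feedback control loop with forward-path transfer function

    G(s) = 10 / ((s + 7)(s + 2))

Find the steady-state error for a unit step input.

G(s) has no poles at the origin.
This is a Type 0 system. Kp = lim_{s→0} G(s) = 10/14 = 5/7.
e_ss = 1/(1 + Kp) = 1/(1 + 5/7) = 7/12 ≈ 0.5833.

e_ss = 0.5833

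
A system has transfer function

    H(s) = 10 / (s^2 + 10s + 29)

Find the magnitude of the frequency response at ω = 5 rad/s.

|H(j5)| ≈ 0.1994

Substitute s = j5: numerator = 10, denominator = 4 + j50.
|H(j5)| = |10| / |4 + j50| = 10 / 50.160 ≈ 0.1994.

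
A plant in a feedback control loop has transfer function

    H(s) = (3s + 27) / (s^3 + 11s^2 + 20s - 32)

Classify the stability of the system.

unstable

The denominator s^3 + 11s^2 + 20s - 32 factors as (s - 1)(s + 4)(s + 8), giving poles at s = 1, -4, -8.
Since the pole(s) at s = 1 lie in the right half-plane, the system is unstable.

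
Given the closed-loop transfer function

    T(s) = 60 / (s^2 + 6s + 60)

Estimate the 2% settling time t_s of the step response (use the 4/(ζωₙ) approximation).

t_s ≈ 1.333 s

Comparing s^2 + 6s + 60 to s^2 + 2ζωₙs + ωₙ²: ωₙ = √60 ≈ 7.746 rad/s and ζ = 6/(2·√60) ≈ 0.3873.
ζωₙ = 6/2 = 3, so t_s ≈ 4/(ζωₙ) = 4/3 ≈ 1.333 s.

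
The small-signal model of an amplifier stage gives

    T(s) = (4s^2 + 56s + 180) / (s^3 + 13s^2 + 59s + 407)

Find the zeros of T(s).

Set the numerator to zero: 4s^2 + 56s + 180 = 0, i.e. 4·(s^2 + 14s + 45) = 0.
Factoring: (s + 9)(s + 5) = 0.

s = -9, -5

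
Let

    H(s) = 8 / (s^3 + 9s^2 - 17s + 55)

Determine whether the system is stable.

The denominator s^3 + 9s^2 - 17s + 55 factors as (s^2 - 2s + 5)(s + 11), giving poles at s = 1 ± 2j, -11.
Since the pole(s) at s = 1 + 2j, 1 - 2j lie in the right half-plane, the system is unstable.

unstable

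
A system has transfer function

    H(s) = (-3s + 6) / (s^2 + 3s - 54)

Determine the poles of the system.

s = 6, -9

The poles are the roots of the denominator s^2 + 3s - 54 = 0.
Factoring: (s - 6)(s + 9) = 0, so s = 6 and s = -9.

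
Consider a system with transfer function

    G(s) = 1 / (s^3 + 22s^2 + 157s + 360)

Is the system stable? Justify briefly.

The denominator s^3 + 22s^2 + 157s + 360 factors as (s + 5)(s + 9)(s + 8), giving poles at s = -5, -9, -8.
Since all poles lie strictly in the left half-plane, the system is stable.

stable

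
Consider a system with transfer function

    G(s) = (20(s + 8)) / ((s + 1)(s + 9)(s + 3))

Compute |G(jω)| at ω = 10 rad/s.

|G(j10)| ≈ 0.1814

Substitute s = j10: numerator = 160 + j200, denominator = -1273 - j610.
|G(j10)| = |160 + j200| / |-1273 - j610| = 256.12 / 1411.6 ≈ 0.1814.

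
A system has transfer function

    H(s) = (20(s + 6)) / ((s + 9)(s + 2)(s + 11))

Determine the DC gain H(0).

H(0) = 20/33 ≈ 0.6061

At s = 0 each factor (s + a) contributes a and each (s^2 + bs + c) contributes c.
H(0) = 20·(6) / ((9) · (2) · (11)) = 120/198 = 20/33.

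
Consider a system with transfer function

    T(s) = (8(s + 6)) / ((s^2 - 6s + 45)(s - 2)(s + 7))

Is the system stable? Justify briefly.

The poles can be read from the denominator factors: s = 3 ± 6j, 2, -7.
Since the pole(s) at s = 3 ± 6j, 2 lie in the right half-plane, the system is unstable.

unstable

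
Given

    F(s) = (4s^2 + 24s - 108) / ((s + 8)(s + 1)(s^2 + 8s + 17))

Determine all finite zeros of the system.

s = 3, -9

Set the numerator to zero: 4s^2 + 24s - 108 = 0, i.e. 4·(s^2 + 6s - 27) = 0.
Factoring: (s - 3)(s + 9) = 0.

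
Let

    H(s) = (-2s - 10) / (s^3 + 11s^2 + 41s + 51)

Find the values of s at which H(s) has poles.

s = -4 + j, -4 - j, -3

The poles are the roots of the denominator s^3 + 11s^2 + 41s + 51 = 0.
Trying s = -3: the polynomial evaluates to 0, so (s + 3) is a factor.
Dividing out leaves s^2 + 8s + 17 = 0.
The quadratic formula then gives s = -4 ± 1j.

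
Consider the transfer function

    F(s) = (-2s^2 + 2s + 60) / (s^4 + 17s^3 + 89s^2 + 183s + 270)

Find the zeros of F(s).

s = 6, -5

Set the numerator to zero: -2s^2 + 2s + 60 = 0, i.e. -2·(s^2 - s - 30) = 0.
Factoring: (s - 6)(s + 5) = 0.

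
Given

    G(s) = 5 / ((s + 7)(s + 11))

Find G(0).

G(0) = 5/77 ≈ 0.06494

Set s = 0: G(0) = (5) / (77) = 5/77.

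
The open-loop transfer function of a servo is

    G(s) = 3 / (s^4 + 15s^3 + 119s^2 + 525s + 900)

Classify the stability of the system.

The denominator s^4 + 15s^3 + 119s^2 + 525s + 900 factors as (s^2 + 6s + 45)(s + 4)(s + 5), giving poles at s = -3 + 6j, -3 - 6j, -4, -5.
Since all poles lie strictly in the left half-plane, the system is stable.

stable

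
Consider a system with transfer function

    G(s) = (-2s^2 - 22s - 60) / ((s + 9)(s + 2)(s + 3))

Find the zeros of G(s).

s = -6, -5

Set the numerator to zero: -2s^2 - 22s - 60 = 0, i.e. -2·(s^2 + 11s + 30) = 0.
Factoring: (s + 6)(s + 5) = 0.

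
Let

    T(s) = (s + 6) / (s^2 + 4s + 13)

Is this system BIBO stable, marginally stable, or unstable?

stable

The denominator s^2 + 4s + 13 factors as (s^2 + 4s + 13), giving poles at s = -2 ± 3j.
Since all poles lie strictly in the left half-plane, the system is stable.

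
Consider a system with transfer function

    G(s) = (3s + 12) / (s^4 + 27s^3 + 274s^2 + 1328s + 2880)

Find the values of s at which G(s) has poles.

The poles are the roots of the denominator s^4 + 27s^3 + 274s^2 + 1328s + 2880 = 0.
Trying s = -9: the polynomial evaluates to 0, so (s + 9) is a factor.
Dividing out leaves s^3 + 18s^2 + 112s + 320 = 0.
This factors further as (s + 10)(s^2 + 8s + 32) = 0.

s = -9, -10, -4 ± 4j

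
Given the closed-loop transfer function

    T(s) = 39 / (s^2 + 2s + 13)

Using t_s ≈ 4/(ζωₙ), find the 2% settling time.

t_s ≈ 4 s

Comparing s^2 + 2s + 13 to s^2 + 2ζωₙs + ωₙ²: ωₙ = √13 ≈ 3.606 rad/s and ζ = 2/(2·√13) ≈ 0.2774.
ζωₙ = 2/2 = 1, so t_s ≈ 4/(ζωₙ) = 4/1 = 4 s.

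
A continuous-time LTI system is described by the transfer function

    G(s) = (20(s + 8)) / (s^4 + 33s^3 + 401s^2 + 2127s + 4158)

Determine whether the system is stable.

stable

The denominator s^4 + 33s^3 + 401s^2 + 2127s + 4158 factors as (s + 11)(s + 6)(s + 7)(s + 9), giving poles at s = -11, -6, -7, -9.
Since all poles lie strictly in the left half-plane, the system is stable.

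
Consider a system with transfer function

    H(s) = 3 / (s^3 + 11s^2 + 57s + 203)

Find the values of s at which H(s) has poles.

The poles are the roots of the denominator s^3 + 11s^2 + 57s + 203 = 0.
Trying s = -7: the polynomial evaluates to 0, so (s + 7) is a factor.
Dividing out leaves s^2 + 4s + 29 = 0.
The quadratic formula then gives s = -2 ± 5j.

s = -2 ± 5j, -7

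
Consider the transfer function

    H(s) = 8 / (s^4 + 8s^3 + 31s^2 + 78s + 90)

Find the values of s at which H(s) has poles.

s = -3, -1 ± 3j, -3

The poles are the roots of the denominator s^4 + 8s^3 + 31s^2 + 78s + 90 = 0.
Trying s = -3: the polynomial evaluates to 0, so (s + 3) is a factor.
Dividing out leaves s^3 + 5s^2 + 16s + 30 = 0.
This factors further as (s^2 + 2s + 10)(s + 3) = 0.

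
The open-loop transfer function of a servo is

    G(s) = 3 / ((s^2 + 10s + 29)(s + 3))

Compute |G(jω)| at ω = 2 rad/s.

|G(j2)| ≈ 0.02599

Substitute s = j2: numerator = 3, denominator = 35 + j110.
|G(j2)| = |3| / |35 + j110| = 3 / 115.43 ≈ 0.02599.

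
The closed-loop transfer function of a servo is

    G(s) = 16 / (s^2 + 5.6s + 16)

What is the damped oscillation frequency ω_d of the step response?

Comparing s^2 + 5.6s + 16 to s^2 + 2ζωₙs + ωₙ²: ωₙ = 4 rad/s and ζ = 5.6/(2·4) = 0.7.
ζωₙ = 5.6/2 = 2.8, so ω_d = ωₙ√(1−ζ²) = √(ωₙ² − (ζωₙ)²) = √(16 − 2.8²) = √8.16 ≈ 2.857 rad/s.

ω_d ≈ 2.857 rad/s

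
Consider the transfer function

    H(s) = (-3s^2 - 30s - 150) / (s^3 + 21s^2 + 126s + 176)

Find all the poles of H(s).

The poles are the roots of the denominator s^3 + 21s^2 + 126s + 176 = 0.
Trying s = -8: the polynomial evaluates to 0, so (s + 8) is a factor.
Dividing out leaves s^2 + 13s + 22 = 0.
Factoring the quadratic: (s + 2)(s + 11) = 0.

s = -8, -2, -11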